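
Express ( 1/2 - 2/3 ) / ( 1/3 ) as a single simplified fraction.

Numerator: 1/2 - 2/3 = -1/6
Denominator: 1/3 = 1/3
Divide: (-1/6) · (3) = -1/2

-1/2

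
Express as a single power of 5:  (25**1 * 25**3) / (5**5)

5**3

25**1 = 5**2; 25**3 = 5**6; 5**5 = 5**5
Combine exponents: 5**3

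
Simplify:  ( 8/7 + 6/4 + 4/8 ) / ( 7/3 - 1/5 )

165/112

Numerator: 8/7 + 6/4 + 4/8 = 22/7
Denominator: 7/3 - 1/5 = 32/15
Divide: (22/7) · (15/32) = 165/112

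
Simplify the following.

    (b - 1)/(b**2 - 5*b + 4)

Factor: b**2 - 5*b + 4 = (b - 4)*(b - 1)
Cancel the common factor (b - 1).

1/(b - 4)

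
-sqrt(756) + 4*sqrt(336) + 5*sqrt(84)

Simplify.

sqrt(756) = 6*sqrt(21); 4*sqrt(336) = 16*sqrt(21); 5*sqrt(84) = 10*sqrt(21)
Combine: (-6 + 16 + 10)·sqrt(21) = 20*sqrt(21)

20*sqrt(21)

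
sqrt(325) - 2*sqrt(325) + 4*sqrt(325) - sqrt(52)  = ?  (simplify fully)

13*sqrt(13)

sqrt(325) = 5*sqrt(13); 2*sqrt(325) = 10*sqrt(13); 4*sqrt(325) = 20*sqrt(13); sqrt(52) = 2*sqrt(13)
Combine: (5 - 10 + 20 - 2)·sqrt(13) = 13*sqrt(13)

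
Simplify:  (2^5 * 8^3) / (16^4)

2^(-2)

2^5 = 2^5; 8^3 = 2^9; 16^4 = 2^16
Combine exponents: 2^(-2)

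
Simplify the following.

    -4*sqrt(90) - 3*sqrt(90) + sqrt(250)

4*sqrt(90) = 12*sqrt(10); 3*sqrt(90) = 9*sqrt(10); sqrt(250) = 5*sqrt(10)
Combine: (-12 - 9 + 5)·sqrt(10) = -16*sqrt(10)

-16*sqrt(10)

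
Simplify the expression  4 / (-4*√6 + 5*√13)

Multiply numerator and denominator by 4*√6 + 5*√13.
Denominator becomes 229; numerator becomes 16*√6 + 20*√13.

(16*√6 + 20*√13)/229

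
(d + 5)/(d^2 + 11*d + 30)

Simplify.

1/(d + 6)

Factor: d^2 + 11*d + 30 = (d + 6)*(d + 5)
Cancel the common factor (d + 5).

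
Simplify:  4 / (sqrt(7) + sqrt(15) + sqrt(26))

Group as (sqrt(15) + sqrt(26)) + sqrt(7); multiply by (sqrt(15) + sqrt(26)) - sqrt(7), then rationalise the remaining surd.

(-2*sqrt(2730) - 4*sqrt(26) + 18*sqrt(15) + 34*sqrt(7))/101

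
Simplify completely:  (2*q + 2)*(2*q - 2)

(2*q)^2 - (2)^2 = 4*q^2 - 4.

4*q^2 - 4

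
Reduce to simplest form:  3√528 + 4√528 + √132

3√528 = 12*√33; 4√528 = 16*√33; √132 = 2*√33
Combine: (12 + 16 + 2)·√33 = 30*√33

30*√33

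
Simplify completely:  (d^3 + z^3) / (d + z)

Factor as (a+b)(a^2-ab+b^2) with a=z, b=d.

d^2 - d*z + z^2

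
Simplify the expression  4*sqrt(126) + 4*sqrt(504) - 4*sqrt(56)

28*sqrt(14)

4*sqrt(126) = 12*sqrt(14); 4*sqrt(504) = 24*sqrt(14); 4*sqrt(56) = 8*sqrt(14)
Combine: (12 + 24 - 8)·sqrt(14) = 28*sqrt(14)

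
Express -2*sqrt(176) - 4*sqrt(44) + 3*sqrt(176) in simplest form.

-4*sqrt(11)

2*sqrt(176) = 8*sqrt(11); 4*sqrt(44) = 8*sqrt(11); 3*sqrt(176) = 12*sqrt(11)
Combine: (-8 - 8 + 12)·sqrt(11) = -4*sqrt(11)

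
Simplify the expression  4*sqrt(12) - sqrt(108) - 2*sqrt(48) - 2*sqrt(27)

-12*sqrt(3)

4*sqrt(12) = 8*sqrt(3); sqrt(108) = 6*sqrt(3); 2*sqrt(48) = 8*sqrt(3); 2*sqrt(27) = 6*sqrt(3)
Combine: (8 - 6 - 8 - 6)·sqrt(3) = -12*sqrt(3)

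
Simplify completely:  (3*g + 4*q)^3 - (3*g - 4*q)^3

216*g^2*q + 128*q^3

Binomially expand both and collect terms in (3*g), (4*q).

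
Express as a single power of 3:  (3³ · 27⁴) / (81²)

3^7

3³ = 3^3; 27⁴ = 3^12; 81² = 3^8
Combine exponents: 3^7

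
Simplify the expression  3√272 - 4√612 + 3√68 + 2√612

6*√17

3√272 = 12*√17; 4√612 = 24*√17; 3√68 = 6*√17; 2√612 = 12*√17
Combine: (12 - 24 + 6 + 12)·√17 = 6*√17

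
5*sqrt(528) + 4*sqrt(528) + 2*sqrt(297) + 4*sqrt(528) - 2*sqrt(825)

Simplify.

5*sqrt(528) = 20*sqrt(33); 4*sqrt(528) = 16*sqrt(33); 2*sqrt(297) = 6*sqrt(33); 4*sqrt(528) = 16*sqrt(33); 2*sqrt(825) = 10*sqrt(33)
Combine: (20 + 16 + 6 + 16 - 10)·sqrt(33) = 48*sqrt(33)

48*sqrt(33)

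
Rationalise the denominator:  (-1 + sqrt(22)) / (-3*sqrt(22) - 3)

(-23 + 2*sqrt(22))/63

Multiply numerator and denominator by -3 + 3*sqrt(22).
Denominator becomes -189; numerator becomes -6*sqrt(22) + 69.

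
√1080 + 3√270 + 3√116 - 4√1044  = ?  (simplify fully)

-18*√29 + 15*√30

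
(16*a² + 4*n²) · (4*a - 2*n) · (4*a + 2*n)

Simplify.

Pair the conjugate factors: ((4*a)+(2*n))((4*a)-(2*n)) = 16*a² - 4*n², then repeat with the next factor.

256*a⁴ - 16*n⁴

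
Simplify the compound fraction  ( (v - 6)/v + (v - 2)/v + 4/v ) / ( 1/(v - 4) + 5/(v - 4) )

Numerator: (v - 6)/v + (v - 2)/v + 4/v = (2*v - 4)/v
Denominator: 1/(v - 4) + 5/(v - 4) = 6/(v - 4)
Divide: ((2*v - 4)/v) · (v/6 - 2/3) = (v^2 - 6*v + 8)/(3*v)

(v^2 - 6*v + 8)/(3*v)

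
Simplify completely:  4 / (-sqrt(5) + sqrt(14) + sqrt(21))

Group as (sqrt(14) + sqrt(21)) - sqrt(5); multiply by (sqrt(14) + sqrt(21)) + sqrt(5), then rationalise the remaining surd.

(-30*sqrt(5) - 2*sqrt(21) + 12*sqrt(14) + 14*sqrt(30))/69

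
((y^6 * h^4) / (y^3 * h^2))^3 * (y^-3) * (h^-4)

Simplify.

Inside the bracket: y^3 * h^2
Raise to the power 3: y^9 * h^6
Multiply by (y^-3) * (h^-4): add exponents.

h^2*y^6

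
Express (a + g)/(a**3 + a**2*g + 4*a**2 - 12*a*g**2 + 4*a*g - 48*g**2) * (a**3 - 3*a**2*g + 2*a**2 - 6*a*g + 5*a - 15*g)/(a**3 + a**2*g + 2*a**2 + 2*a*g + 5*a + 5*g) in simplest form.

Factor: a**3 + a**2*g + 4*a**2 - 12*a*g**2 + 4*a*g - 48*g**2 = (a - 3*g)*(a + 4*g)*(a + 4);  a**3 - 3*a**2*g + 2*a**2 - 6*a*g + 5*a - 15*g = (a - 3*g)*(a**2 + 2*a + 5);  a**3 + a**2*g + 2*a**2 + 2*a*g + 5*a + 5*g = (a**2 + 2*a + 5)*(a + g)
Cancel the common factors (a**2 + 2*a + 5), (a - 3*g), (a + g).

1/(a**2 + 4*a*g + 4*a + 16*g)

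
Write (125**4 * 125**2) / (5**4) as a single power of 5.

125**4 = 5**12; 125**2 = 5**6; 5**4 = 5**4
Combine exponents: 5**14

5**14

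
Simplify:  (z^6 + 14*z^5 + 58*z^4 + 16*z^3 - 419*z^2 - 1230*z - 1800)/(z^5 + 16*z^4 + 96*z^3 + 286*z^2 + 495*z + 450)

(z^2 + z - 12)/(z + 3)

Factor: z^6 + 14*z^5 + 58*z^4 + 16*z^3 - 419*z^2 - 1230*z - 1800 = (z - 3)*(z^2 + 2*z + 5)*(z + 6)*(z + 5)*(z + 4);  z^5 + 16*z^4 + 96*z^3 + 286*z^2 + 495*z + 450 = (z + 6)*(z + 3)*(z + 5)*(z^2 + 2*z + 5)
Cancel the common factors (z^2 + 2*z + 5), (z + 6), (z + 5).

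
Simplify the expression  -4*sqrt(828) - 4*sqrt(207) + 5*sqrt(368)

-16*sqrt(23)

4*sqrt(828) = 24*sqrt(23); 4*sqrt(207) = 12*sqrt(23); 5*sqrt(368) = 20*sqrt(23)
Combine: (-24 - 12 + 20)·sqrt(23) = -16*sqrt(23)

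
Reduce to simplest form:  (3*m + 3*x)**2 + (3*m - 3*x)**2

Write as f((3*m),(3*x)) + f((3*m),-(3*x)) and expand.

18*m**2 + 18*x**2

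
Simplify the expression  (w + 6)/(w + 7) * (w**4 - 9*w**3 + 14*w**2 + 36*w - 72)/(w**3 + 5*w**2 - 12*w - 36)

(w**2 - 8*w + 12)/(w + 7)

Factor: w**4 - 9*w**3 + 14*w**2 + 36*w - 72 = (w - 6)*(w + 2)*(w - 2)*(w - 3);  w**3 + 5*w**2 - 12*w - 36 = (w + 6)*(w + 2)*(w - 3)
Cancel the common factors (w + 6), (w - 3), (w + 2).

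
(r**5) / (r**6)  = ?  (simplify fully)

Quotient: (r**-1)

1/r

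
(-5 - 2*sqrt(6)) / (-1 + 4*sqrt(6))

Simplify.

Multiply numerator and denominator by -4*sqrt(6) - 1.
Denominator becomes -95; numerator becomes 53 + 22*sqrt(6).

(-22*sqrt(6) - 53)/95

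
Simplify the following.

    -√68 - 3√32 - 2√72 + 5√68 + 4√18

-12*√2 + 8*√17

√68 = 2*√17; 3√32 = 12*√2; 2√72 = 12*√2; 5√68 = 10*√17; 4√18 = 12*√2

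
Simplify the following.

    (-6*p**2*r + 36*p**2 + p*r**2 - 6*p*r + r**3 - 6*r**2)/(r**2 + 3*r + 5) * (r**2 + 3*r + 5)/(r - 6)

-6*p**2 + p*r + r**2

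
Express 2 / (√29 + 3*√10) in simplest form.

(-2*√29 + 6*√10)/61

Multiply numerator and denominator by -√29 + 3*√10.
Denominator becomes 61; numerator becomes -2*√29 + 6*√10.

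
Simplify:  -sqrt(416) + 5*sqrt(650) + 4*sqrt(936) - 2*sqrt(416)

37*sqrt(26)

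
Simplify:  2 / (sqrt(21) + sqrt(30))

Multiply numerator and denominator by -sqrt(21) + sqrt(30).
Denominator becomes 9; numerator becomes -2*sqrt(21) + 2*sqrt(30).

(-2*sqrt(21) + 2*sqrt(30))/9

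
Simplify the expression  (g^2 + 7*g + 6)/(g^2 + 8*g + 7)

Factor: g^2 + 7*g + 6 = (g + 6)*(g + 1);  g^2 + 8*g + 7 = (g + 7)*(g + 1)
Cancel the common factor (g + 1).

(g + 6)/(g + 7)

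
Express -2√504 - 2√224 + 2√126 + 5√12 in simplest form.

-14*√14 + 10*√3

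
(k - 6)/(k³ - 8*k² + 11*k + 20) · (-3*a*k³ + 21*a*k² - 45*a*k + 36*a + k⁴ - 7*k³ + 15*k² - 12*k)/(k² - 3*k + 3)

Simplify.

(-3*a*k + 18*a + k² - 6*k)/(k² - 4*k - 5)

Factor: k³ - 8*k² + 11*k + 20 = (k - 5)·(k + 1)·(k - 4);  -3*a*k³ + 21*a*k² - 45*a*k + 36*a + k⁴ - 7*k³ + 15*k² - 12*k = (k² - 3*k + 3)·(-3*a + k)·(k - 4)
Cancel the common factors (k² - 3*k + 3), (k - 4).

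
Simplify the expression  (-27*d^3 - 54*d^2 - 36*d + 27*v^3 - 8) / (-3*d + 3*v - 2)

9*d^2 + 9*d*v + 12*d + 9*v^2 + 6*v + 4

Apply the difference-of-cubes factorisation and cancel (-3*d + 3*v - 2).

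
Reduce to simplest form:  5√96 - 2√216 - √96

4*√6

5√96 = 20*√6; 2√216 = 12*√6; √96 = 4*√6
Combine: (20 - 12 - 4)·√6 = 4*√6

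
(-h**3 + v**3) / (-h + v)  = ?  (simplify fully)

h**2 + h*v + v**2

Apply the difference-of-cubes factorisation and cancel (-h + v).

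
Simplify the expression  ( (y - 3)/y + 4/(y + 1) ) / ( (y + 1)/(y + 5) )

(y³ + 7*y² + 7*y - 15)/(y³ + 2*y² + y)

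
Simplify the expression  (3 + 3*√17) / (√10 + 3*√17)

(-3*√170 - 3*√10 + 9*√17 + 153)/143

Multiply numerator and denominator by -√10 + 3*√17.
Denominator becomes 143; numerator becomes -3*√170 - 3*√10 + 9*√17 + 153.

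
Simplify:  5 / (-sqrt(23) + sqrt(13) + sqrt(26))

Group as (sqrt(13) + sqrt(26)) - sqrt(23); multiply by (sqrt(13) + sqrt(26)) + sqrt(23), then rationalise the remaining surd.

(-40*sqrt(23) + 25*sqrt(26) + 90*sqrt(13) + 65*sqrt(46))/548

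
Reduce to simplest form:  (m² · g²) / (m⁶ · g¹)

g/m⁴

Quotient: (m^-4) · g¹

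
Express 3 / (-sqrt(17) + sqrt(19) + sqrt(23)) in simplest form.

Group as (sqrt(19) + sqrt(23)) - sqrt(17); multiply by (sqrt(19) + sqrt(23)) + sqrt(17), then rationalise the remaining surd.

(-75*sqrt(17) + 39*sqrt(23) + 63*sqrt(19) + 6*sqrt(7429))/1123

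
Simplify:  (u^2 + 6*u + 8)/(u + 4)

Factor: u^2 + 6*u + 8 = (u + 2)*(u + 4)
Cancel the common factor (u + 4).

u + 2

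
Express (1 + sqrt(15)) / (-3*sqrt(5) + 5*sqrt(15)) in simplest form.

Multiply numerator and denominator by 3*sqrt(5) + 5*sqrt(15).
Denominator becomes 330; numerator becomes 3*sqrt(5) + 5*sqrt(15) + 15*sqrt(3) + 75.

(3*sqrt(5) + 5*sqrt(15) + 15*sqrt(3) + 75)/330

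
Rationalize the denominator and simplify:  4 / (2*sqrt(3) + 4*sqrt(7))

Multiply numerator and denominator by -4*sqrt(7) + 2*sqrt(3).
Denominator becomes -100; numerator becomes -16*sqrt(7) + 8*sqrt(3).

(-2*sqrt(3) + 4*sqrt(7))/25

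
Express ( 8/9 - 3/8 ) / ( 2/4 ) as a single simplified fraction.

37/36

Numerator: 8/9 - 3/8 = 37/72
Denominator: 2/4 = 1/2
Divide: (37/72) · (2) = 37/36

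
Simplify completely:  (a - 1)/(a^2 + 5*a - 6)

1/(a + 6)

Factor: a^2 + 5*a - 6 = (a - 1)*(a + 6)
Cancel the common factor (a - 1).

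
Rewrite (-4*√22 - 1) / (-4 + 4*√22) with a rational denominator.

(-89 - 5*√22)/84

Multiply numerator and denominator by -4*√22 - 4.
Denominator becomes -336; numerator becomes 20*√22 + 356.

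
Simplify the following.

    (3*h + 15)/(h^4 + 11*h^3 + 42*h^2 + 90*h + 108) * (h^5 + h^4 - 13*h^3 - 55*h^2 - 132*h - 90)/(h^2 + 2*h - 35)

Factor: 3*h + 15 = 3*(h + 5);  h^4 + 11*h^3 + 42*h^2 + 90*h + 108 = (h + 3)*(h + 6)*(h^2 + 2*h + 6);  h^5 + h^4 - 13*h^3 - 55*h^2 - 132*h - 90 = (h + 3)*(h^2 + 2*h + 6)*(h + 1)*(h - 5);  h^2 + 2*h - 35 = (h - 5)*(h + 7)
Cancel the common factors (h^2 + 2*h + 6), (h + 3), (h - 5).

(3*h^2 + 18*h + 15)/(h^2 + 13*h + 42)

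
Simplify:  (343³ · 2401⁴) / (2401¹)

7^21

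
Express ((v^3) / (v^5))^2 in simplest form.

Inside the bracket: (v^-2)
Raise to the power 2: (v^-4)

v^(-4)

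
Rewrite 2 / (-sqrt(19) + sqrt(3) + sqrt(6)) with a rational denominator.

(-5*sqrt(19) - 8*sqrt(6) - 11*sqrt(3) - 3*sqrt(38))/7

Group as (sqrt(3) + sqrt(6)) - sqrt(19); multiply by (sqrt(3) + sqrt(6)) + sqrt(19), then rationalise the remaining surd.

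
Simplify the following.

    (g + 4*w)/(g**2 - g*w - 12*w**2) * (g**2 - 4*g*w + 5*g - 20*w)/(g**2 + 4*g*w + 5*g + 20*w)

Factor: g**2 - g*w - 12*w**2 = (g + 3*w)*(g - 4*w);  g**2 - 4*g*w + 5*g - 20*w = (g - 4*w)*(g + 5);  g**2 + 4*g*w + 5*g + 20*w = (g + 4*w)*(g + 5)
Cancel the common factors (g + 5), (g + 4*w), (g - 4*w).

1/(g + 3*w)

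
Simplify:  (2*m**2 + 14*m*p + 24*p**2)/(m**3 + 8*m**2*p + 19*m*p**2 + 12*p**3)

2/(m + p)

Factor: 2*m**2 + 14*m*p + 24*p**2 = 2*(m + 3*p)*(m + 4*p);  m**3 + 8*m**2*p + 19*m*p**2 + 12*p**3 = (m + p)*(m + 3*p)*(m + 4*p)
Cancel the common factors (m + 4*p), (m + 3*p).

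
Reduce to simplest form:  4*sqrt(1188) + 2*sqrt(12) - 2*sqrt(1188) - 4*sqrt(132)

4*sqrt(1188) = 24*sqrt(33); 2*sqrt(12) = 4*sqrt(3); 2*sqrt(1188) = 12*sqrt(33); 4*sqrt(132) = 8*sqrt(33)

4*sqrt(3) + 4*sqrt(33)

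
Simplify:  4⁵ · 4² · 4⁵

4⁵ = 2^10; 4² = 2^4; 4⁵ = 2^10
Combine exponents: 2^24

2^24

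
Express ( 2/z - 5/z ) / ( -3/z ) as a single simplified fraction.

1

Numerator: 2/z - 5/z = -3/z
Denominator: -3/z = -3/z
Divide: (-3/z) · (-z/3) = 1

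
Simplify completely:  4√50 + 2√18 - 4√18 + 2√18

4√50 = 20*√2; 2√18 = 6*√2; 4√18 = 12*√2; 2√18 = 6*√2
Combine: (20 + 6 - 12 + 6)·√2 = 20*√2

20*√2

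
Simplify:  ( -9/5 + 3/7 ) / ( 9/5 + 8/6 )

-144/329

Numerator: -9/5 + 3/7 = -48/35
Denominator: 9/5 + 8/6 = 47/15
Divide: (-48/35) · (15/47) = -144/329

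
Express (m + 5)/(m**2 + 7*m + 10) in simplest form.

Factor: m**2 + 7*m + 10 = (m + 2)*(m + 5)
Cancel the common factor (m + 5).

1/(m + 2)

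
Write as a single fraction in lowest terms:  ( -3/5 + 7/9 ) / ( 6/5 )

4/27

Numerator: -3/5 + 7/9 = 8/45
Denominator: 6/5 = 6/5
Divide: (8/45) · (5/6) = 4/27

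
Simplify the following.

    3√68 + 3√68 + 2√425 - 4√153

10*√17

3√68 = 6*√17; 3√68 = 6*√17; 2√425 = 10*√17; 4√153 = 12*√17
Combine: (6 + 6 + 10 - 12)·√17 = 10*√17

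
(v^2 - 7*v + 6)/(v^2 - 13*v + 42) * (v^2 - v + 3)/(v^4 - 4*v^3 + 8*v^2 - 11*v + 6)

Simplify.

Factor: v^2 - 7*v + 6 = (v - 6)*(v - 1);  v^2 - 13*v + 42 = (v - 6)*(v - 7);  v^4 - 4*v^3 + 8*v^2 - 11*v + 6 = (v - 2)*(v^2 - v + 3)*(v - 1)
Cancel the common factors (v^2 - v + 3), (v - 6), (v - 1).

1/(v^2 - 9*v + 14)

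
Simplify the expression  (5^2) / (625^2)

5^(-6)

5^2 = 5^2; 625^2 = 5^8
Combine exponents: 5^(-6)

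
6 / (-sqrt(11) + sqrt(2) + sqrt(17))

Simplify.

Group as (sqrt(2) + sqrt(17)) - sqrt(11); multiply by (sqrt(2) + sqrt(17)) + sqrt(11), then rationalise the remaining surd.

(-4*sqrt(11) - 2*sqrt(17) + 13*sqrt(2) + sqrt(374))/6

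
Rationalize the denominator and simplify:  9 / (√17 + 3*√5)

(-9*√17 + 27*√5)/28

Multiply numerator and denominator by -√17 + 3*√5.
Denominator becomes 28; numerator becomes -9*√17 + 27*√5.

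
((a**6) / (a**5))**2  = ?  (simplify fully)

a**2

Inside the bracket: a**1
Raise to the power 2: a**2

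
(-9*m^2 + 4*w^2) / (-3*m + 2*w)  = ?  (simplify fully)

3*m + 2*w

-9*m^2 + 4*w^2 factors as (-3*m + 2*w)*(3*m + 2*w).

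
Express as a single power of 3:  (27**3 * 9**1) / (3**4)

3**7

27**3 = 3**9; 9**1 = 3**2; 3**4 = 3**4
Combine exponents: 3**7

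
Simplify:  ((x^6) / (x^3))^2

Inside the bracket: x^3
Raise to the power 2: x^6

x^6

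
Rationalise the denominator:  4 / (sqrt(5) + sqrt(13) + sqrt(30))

Group as (sqrt(5) + sqrt(13)) + sqrt(30); multiply by (sqrt(5) + sqrt(13)) - sqrt(30), then rationalise the remaining surd.

(-10*sqrt(78) - 12*sqrt(30) + 22*sqrt(13) + 38*sqrt(5))/29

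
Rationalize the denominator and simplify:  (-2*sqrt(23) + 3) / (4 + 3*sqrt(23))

(-150 + 17*sqrt(23))/191

Multiply numerator and denominator by -3*sqrt(23) + 4.
Denominator becomes -191; numerator becomes -17*sqrt(23) + 150.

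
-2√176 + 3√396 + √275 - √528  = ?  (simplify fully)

2√176 = 8*√11; 3√396 = 18*√11; √275 = 5*√11; √528 = 4*√33

-4*√33 + 15*√11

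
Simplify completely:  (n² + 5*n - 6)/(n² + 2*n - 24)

Factor: n² + 5*n - 6 = (n + 6)·(n - 1);  n² + 2*n - 24 = (n + 6)·(n - 4)
Cancel the common factor (n + 6).

(n - 1)/(n - 4)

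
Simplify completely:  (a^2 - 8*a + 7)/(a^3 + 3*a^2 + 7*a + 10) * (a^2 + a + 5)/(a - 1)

(a - 7)/(a + 2)

Factor: a^2 - 8*a + 7 = (a - 1)*(a - 7);  a^3 + 3*a^2 + 7*a + 10 = (a + 2)*(a^2 + a + 5)
Cancel the common factors (a^2 + a + 5), (a - 1).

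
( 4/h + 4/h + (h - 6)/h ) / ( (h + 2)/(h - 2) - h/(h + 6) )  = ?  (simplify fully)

(h^3 + 6*h^2 - 4*h - 24)/(10*h^2 + 12*h)

Numerator: 4/h + 4/h + (h - 6)/h = (h + 2)/h
Denominator: (h + 2)/(h - 2) - h/(h + 6) = (10*h + 12)/(h^2 + 4*h - 12)
Divide: ((h + 2)/h) · ((h^2 + 4*h - 12)/(10*h + 12)) = (h^3 + 6*h^2 - 4*h - 24)/(10*h^2 + 12*h)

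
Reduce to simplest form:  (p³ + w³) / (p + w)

Apply the sum-of-cubes factorisation and cancel (p + w).

p² - p*w + w²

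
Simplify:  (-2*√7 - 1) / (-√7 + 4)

-√7 - 2

Multiply numerator and denominator by √7 + 4.
Denominator becomes 9; numerator becomes -9*√7 - 18.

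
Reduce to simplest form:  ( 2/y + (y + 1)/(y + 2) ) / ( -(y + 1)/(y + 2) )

(-y^2 - 3*y - 4)/(y^2 + y)

Numerator: 2/y + (y + 1)/(y + 2) = (y^2 + 3*y + 4)/(y^2 + 2*y)
Denominator: -(y + 1)/(y + 2) = (-y - 1)/(y + 2)
Divide: ((y^2 + 3*y + 4)/(y^2 + 2*y)) · ((y + 2)/(-y - 1)) = (-y^2 - 3*y - 4)/(y^2 + y)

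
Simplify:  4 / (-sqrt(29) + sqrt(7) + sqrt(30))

Group as (sqrt(7) + sqrt(30)) - sqrt(29); multiply by (sqrt(7) + sqrt(30)) + sqrt(29), then rationalise the remaining surd.

(-4*sqrt(29) + 3*sqrt(30) + 26*sqrt(7) + sqrt(6090))/97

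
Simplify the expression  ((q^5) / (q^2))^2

q^6

Inside the bracket: q^3
Raise to the power 2: q^6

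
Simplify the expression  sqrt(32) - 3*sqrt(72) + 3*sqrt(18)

sqrt(32) = 4*sqrt(2); 3*sqrt(72) = 18*sqrt(2); 3*sqrt(18) = 9*sqrt(2)
Combine: (4 - 18 + 9)·sqrt(2) = -5*sqrt(2)

-5*sqrt(2)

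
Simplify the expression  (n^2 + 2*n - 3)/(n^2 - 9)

Factor: n^2 + 2*n - 3 = (n - 1)*(n + 3);  n^2 - 9 = (n - 3)*(n + 3)
Cancel the common factor (n + 3).

(n - 1)/(n - 3)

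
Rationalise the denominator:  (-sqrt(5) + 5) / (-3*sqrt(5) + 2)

(-13*sqrt(5) + 5)/41

Multiply numerator and denominator by 2 + 3*sqrt(5).
Denominator becomes -41; numerator becomes -5 + 13*sqrt(5).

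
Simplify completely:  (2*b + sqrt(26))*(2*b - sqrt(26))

4*b^2 - 26

(2*b)^2 - (sqrt(26))^2 = 4*b^2 - 26.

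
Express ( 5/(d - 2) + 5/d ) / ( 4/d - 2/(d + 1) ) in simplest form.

Numerator: 5/(d - 2) + 5/d = (10*d - 10)/(d^2 - 2*d)
Denominator: 4/d - 2/(d + 1) = (2*d + 4)/(d^2 + d)
Divide: ((10*d - 10)/(d^2 - 2*d)) · ((d^2 + d)/(2*d + 4)) = (5*d^2 - 5)/(d^2 - 4)

(5*d^2 - 5)/(d^2 - 4)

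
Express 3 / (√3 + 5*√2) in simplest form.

Multiply numerator and denominator by -√3 + 5*√2.
Denominator becomes 47; numerator becomes -3*√3 + 15*√2.

(-3*√3 + 15*√2)/47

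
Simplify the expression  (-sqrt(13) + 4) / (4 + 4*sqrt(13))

(-17 + 5*sqrt(13))/48

Multiply numerator and denominator by -4*sqrt(13) + 4.
Denominator becomes -192; numerator becomes -20*sqrt(13) + 68.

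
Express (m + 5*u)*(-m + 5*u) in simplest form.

-m**2 + 25*u**2

Product of conjugates: (P+Q)(P-Q) = P**2 - Q**2.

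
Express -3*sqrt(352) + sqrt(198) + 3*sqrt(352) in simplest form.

3*sqrt(352) = 12*sqrt(22); sqrt(198) = 3*sqrt(22); 3*sqrt(352) = 12*sqrt(22)
Combine: (-12 + 3 + 12)·sqrt(22) = 3*sqrt(22)

3*sqrt(22)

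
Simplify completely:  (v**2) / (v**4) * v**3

v

Quotient: (v**-2)
Multiply by v**3: add exponents.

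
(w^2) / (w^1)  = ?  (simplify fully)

w

Quotient: w^1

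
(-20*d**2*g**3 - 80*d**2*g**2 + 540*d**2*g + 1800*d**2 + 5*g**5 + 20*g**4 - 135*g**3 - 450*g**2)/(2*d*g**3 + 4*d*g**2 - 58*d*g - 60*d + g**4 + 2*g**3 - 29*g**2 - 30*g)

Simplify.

Factor: -20*d**2*g**3 - 80*d**2*g**2 + 540*d**2*g + 1800*d**2 + 5*g**5 + 20*g**4 - 135*g**3 - 450*g**2 = 5*(-2*d + g)*(2*d + g)*(g + 3)*(g - 5)*(g + 6);  2*d*g**3 + 4*d*g**2 - 58*d*g - 60*d + g**4 + 2*g**3 - 29*g**2 - 30*g = (g + 1)*(2*d + g)*(g - 5)*(g + 6)
Cancel the common factors (g + 6), (g - 5), (2*d + g).

(-10*d*g - 30*d + 5*g**2 + 15*g)/(g + 1)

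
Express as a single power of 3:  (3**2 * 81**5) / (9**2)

3**18

3**2 = 3**2; 81**5 = 3**20; 9**2 = 3**4
Combine exponents: 3**18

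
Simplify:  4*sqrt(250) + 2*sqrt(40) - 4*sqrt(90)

4*sqrt(250) = 20*sqrt(10); 2*sqrt(40) = 4*sqrt(10); 4*sqrt(90) = 12*sqrt(10)
Combine: (20 + 4 - 12)·sqrt(10) = 12*sqrt(10)

12*sqrt(10)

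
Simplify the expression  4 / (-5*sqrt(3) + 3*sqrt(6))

Multiply numerator and denominator by 3*sqrt(6) + 5*sqrt(3).
Denominator becomes -21; numerator becomes 12*sqrt(6) + 20*sqrt(3).

(-20*sqrt(3) - 12*sqrt(6))/21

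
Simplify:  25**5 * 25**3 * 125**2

5**22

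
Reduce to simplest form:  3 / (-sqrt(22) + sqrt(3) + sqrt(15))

(6*sqrt(22) + 15*sqrt(15) + 51*sqrt(3) + 9*sqrt(110))/82

Group as (sqrt(3) + sqrt(15)) - sqrt(22); multiply by (sqrt(3) + sqrt(15)) + sqrt(22), then rationalise the remaining surd.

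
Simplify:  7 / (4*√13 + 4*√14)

(-7*√13 + 7*√14)/4

Multiply numerator and denominator by -4*√14 + 4*√13.
Denominator becomes -16; numerator becomes -28*√14 + 28*√13.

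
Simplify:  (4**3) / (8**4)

2**(-6)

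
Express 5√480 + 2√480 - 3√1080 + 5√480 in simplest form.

30*√30

5√480 = 20*√30; 2√480 = 8*√30; 3√1080 = 18*√30; 5√480 = 20*√30
Combine: (20 + 8 - 18 + 20)·√30 = 30*√30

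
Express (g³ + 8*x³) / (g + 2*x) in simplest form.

g² - 2*g*x + 4*x²

Apply the sum-of-cubes factorisation and cancel (g + 2*x).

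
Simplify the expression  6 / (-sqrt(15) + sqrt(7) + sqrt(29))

Group as (sqrt(7) + sqrt(29)) - sqrt(15); multiply by (sqrt(7) + sqrt(29)) + sqrt(15), then rationalise the remaining surd.

(-126*sqrt(15) - 42*sqrt(29) + 222*sqrt(7) + 12*sqrt(3045))/371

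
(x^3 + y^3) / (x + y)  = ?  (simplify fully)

x^2 - x*y + y^2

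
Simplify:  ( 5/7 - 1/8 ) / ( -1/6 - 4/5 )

-495/812

Numerator: 5/7 - 1/8 = 33/56
Denominator: -1/6 - 4/5 = -29/30
Divide: (33/56) · (-30/29) = -495/812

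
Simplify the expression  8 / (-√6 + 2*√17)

(4*√6 + 8*√17)/31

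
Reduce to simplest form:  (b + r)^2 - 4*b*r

Expanding gives b^2 - 2*b*r + r^2, a perfect square.

(b - r)^2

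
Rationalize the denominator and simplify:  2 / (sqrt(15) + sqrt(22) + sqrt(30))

(-120*sqrt(11) + 14*sqrt(30) + 46*sqrt(22) + 74*sqrt(15))/1271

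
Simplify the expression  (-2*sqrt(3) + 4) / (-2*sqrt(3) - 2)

(-3*sqrt(3) + 5)/2

Multiply numerator and denominator by -2 + 2*sqrt(3).
Denominator becomes -8; numerator becomes -20 + 12*sqrt(3).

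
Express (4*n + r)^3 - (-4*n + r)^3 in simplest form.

128*n^3 + 24*n*r^2

Write as f(r,(4*n)) - f(r,-(4*n)) and expand.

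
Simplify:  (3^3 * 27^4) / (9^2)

3^11

3^3 = 3^3; 27^4 = 3^12; 9^2 = 3^4
Combine exponents: 3^11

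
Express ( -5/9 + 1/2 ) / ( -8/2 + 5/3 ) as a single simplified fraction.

1/42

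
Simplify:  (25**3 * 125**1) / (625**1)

5**5

25**3 = 5**6; 125**1 = 5**3; 625**1 = 5**4
Combine exponents: 5**5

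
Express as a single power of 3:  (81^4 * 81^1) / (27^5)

3^5

81^4 = 3^16; 81^1 = 3^4; 27^5 = 3^15
Combine exponents: 3^5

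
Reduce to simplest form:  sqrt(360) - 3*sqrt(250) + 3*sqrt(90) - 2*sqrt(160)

-8*sqrt(10)

sqrt(360) = 6*sqrt(10); 3*sqrt(250) = 15*sqrt(10); 3*sqrt(90) = 9*sqrt(10); 2*sqrt(160) = 8*sqrt(10)
Combine: (6 - 15 + 9 - 8)·sqrt(10) = -8*sqrt(10)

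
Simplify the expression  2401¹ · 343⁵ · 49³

7^25

2401¹ = 7^4; 343⁵ = 7^15; 49³ = 7^6
Combine exponents: 7^25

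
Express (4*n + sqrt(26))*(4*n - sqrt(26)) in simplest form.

16*n^2 - 26

Product of conjugates: (P+Q)(P-Q) = P^2 - Q^2.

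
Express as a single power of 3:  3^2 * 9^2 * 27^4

3^2 = 3^2; 9^2 = 3^4; 27^4 = 3^12
Combine exponents: 3^18

3^18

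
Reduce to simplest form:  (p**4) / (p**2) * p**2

p**4

Quotient: p**2
Multiply by p**2: add exponents.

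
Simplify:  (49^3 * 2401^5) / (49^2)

7^22

49^3 = 7^6; 2401^5 = 7^20; 49^2 = 7^4
Combine exponents: 7^22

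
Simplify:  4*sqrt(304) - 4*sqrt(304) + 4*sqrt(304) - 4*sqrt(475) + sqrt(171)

-sqrt(19)

4*sqrt(304) = 16*sqrt(19); 4*sqrt(304) = 16*sqrt(19); 4*sqrt(304) = 16*sqrt(19); 4*sqrt(475) = 20*sqrt(19); sqrt(171) = 3*sqrt(19)
Combine: (16 - 16 + 16 - 20 + 3)·sqrt(19) = -sqrt(19)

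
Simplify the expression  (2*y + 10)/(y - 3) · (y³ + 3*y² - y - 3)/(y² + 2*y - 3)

Factor: 2*y + 10 = 2·(y + 5);  y³ + 3*y² - y - 3 = (y - 1)·(y + 1)·(y + 3);  y² + 2*y - 3 = (y + 3)·(y - 1)
Cancel the common factors (y - 1), (y + 3).

(2*y² + 12*y + 10)/(y - 3)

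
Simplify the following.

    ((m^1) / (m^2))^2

m^(-2)

Inside the bracket: (m^-1)
Raise to the power 2: (m^-2)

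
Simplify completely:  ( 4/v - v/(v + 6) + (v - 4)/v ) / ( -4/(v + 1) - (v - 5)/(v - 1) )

(-6*v^2 + 6)/(v^3 + 6*v^2 - 9*v - 54)

Numerator: 4/v - v/(v + 6) + (v - 4)/v = 6/(v + 6)
Denominator: -4/(v + 1) - (v - 5)/(v - 1) = (-v^2 + 9)/(v^2 - 1)
Divide: (6/(v + 6)) · ((v^2 - 1)/(-v^2 + 9)) = (-6*v^2 + 6)/(v^3 + 6*v^2 - 9*v - 54)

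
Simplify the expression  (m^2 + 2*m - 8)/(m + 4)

Factor: m^2 + 2*m - 8 = (m - 2)*(m + 4)
Cancel the common factor (m + 4).

m - 2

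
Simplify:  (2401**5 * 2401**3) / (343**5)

7**17

2401**5 = 7**20; 2401**3 = 7**12; 343**5 = 7**15
Combine exponents: 7**17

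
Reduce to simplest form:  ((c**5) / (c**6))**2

c**(-2)

Inside the bracket: (c**-1)
Raise to the power 2: (c**-2)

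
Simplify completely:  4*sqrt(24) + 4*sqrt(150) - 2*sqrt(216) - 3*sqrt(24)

10*sqrt(6)

4*sqrt(24) = 8*sqrt(6); 4*sqrt(150) = 20*sqrt(6); 2*sqrt(216) = 12*sqrt(6); 3*sqrt(24) = 6*sqrt(6)
Combine: (8 + 20 - 12 - 6)·sqrt(6) = 10*sqrt(6)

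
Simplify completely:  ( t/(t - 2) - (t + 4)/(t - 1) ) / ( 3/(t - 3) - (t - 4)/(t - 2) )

(3*t^2 - 17*t + 24)/(t^3 - 11*t^2 + 28*t - 18)

Numerator: t/(t - 2) - (t + 4)/(t - 1) = (-3*t + 8)/(t^2 - 3*t + 2)
Denominator: 3/(t - 3) - (t - 4)/(t - 2) = (-t^2 + 10*t - 18)/(t^2 - 5*t + 6)
Divide: ((-3*t + 8)/(t^2 - 3*t + 2)) · ((t^2 - 5*t + 6)/(-t^2 + 10*t - 18)) = (3*t^2 - 17*t + 24)/(t^3 - 11*t^2 + 28*t - 18)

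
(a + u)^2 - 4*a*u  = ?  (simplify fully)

(a - u)^2

Expand the square and combine the 4*a*u term.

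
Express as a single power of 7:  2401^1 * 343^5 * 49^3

7^25

2401^1 = 7^4; 343^5 = 7^15; 49^3 = 7^6
Combine exponents: 7^25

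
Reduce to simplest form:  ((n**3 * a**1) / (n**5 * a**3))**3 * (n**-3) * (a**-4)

1/(a**10*n**9)

Inside the bracket: (n**-2) * (a**-2)
Raise to the power 3: (n**-6) * (a**-6)
Multiply by (n**-3) * (a**-4): add exponents.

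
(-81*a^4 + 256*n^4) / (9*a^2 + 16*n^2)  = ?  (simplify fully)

Factor (4*n)^4 - (3*a)^4 and cancel (9*a^2 + 16*n^2).

-9*a^2 + 16*n^2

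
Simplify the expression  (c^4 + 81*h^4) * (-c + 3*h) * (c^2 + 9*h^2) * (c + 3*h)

-c^8 + 6561*h^8

((3*h)+c)((3*h)-c) = -c^2 + 9*h^2; continue pairing.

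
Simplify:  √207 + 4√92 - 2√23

9*√23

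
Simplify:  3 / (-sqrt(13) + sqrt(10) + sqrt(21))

Group as (sqrt(10) + sqrt(21)) - sqrt(13); multiply by (sqrt(10) + sqrt(21)) + sqrt(13), then rationalise the remaining surd.

(-9*sqrt(13) + sqrt(21) + 12*sqrt(10) + sqrt(2730))/86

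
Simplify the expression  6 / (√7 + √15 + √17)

Group as (√15 + √17) + √7; multiply by (√15 + √17) - √7, then rationalise the remaining surd.

(-12*√1785 + 30*√17 + 54*√15 + 150*√7)/395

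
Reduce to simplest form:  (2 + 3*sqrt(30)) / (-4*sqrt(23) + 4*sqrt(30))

(2*sqrt(23) + 2*sqrt(30) + 3*sqrt(690) + 90)/28

Multiply numerator and denominator by 4*sqrt(23) + 4*sqrt(30).
Denominator becomes 112; numerator becomes 8*sqrt(23) + 8*sqrt(30) + 12*sqrt(690) + 360.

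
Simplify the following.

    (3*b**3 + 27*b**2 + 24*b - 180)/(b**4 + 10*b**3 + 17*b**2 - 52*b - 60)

3/(b + 1)

Factor: 3*b**3 + 27*b**2 + 24*b - 180 = 3*(b - 2)*(b + 6)*(b + 5);  b**4 + 10*b**3 + 17*b**2 - 52*b - 60 = (b - 2)*(b + 5)*(b + 6)*(b + 1)
Cancel the common factors (b + 6), (b - 2), (b + 5).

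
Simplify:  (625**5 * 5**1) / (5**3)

5**18

625**5 = 5**20; 5**1 = 5**1; 5**3 = 5**3
Combine exponents: 5**18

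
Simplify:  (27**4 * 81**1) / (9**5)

3**6

27**4 = 3**12; 81**1 = 3**4; 9**5 = 3**10
Combine exponents: 3**6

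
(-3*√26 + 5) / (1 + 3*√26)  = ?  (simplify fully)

(-239 + 18*√26)/233

Multiply numerator and denominator by -3*√26 + 1.
Denominator becomes -233; numerator becomes -18*√26 + 239.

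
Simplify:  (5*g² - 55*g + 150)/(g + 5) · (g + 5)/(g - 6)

Factor: 5*g² - 55*g + 150 = 5·(g - 6)·(g - 5)
Cancel the common factors (g + 5), (g - 6).

5*g - 25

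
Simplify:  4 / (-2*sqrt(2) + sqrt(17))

(8*sqrt(2) + 4*sqrt(17))/9

Multiply numerator and denominator by 2*sqrt(2) + sqrt(17).
Denominator becomes 9; numerator becomes 8*sqrt(2) + 4*sqrt(17).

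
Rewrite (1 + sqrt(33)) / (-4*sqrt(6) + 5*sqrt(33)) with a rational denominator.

(4*sqrt(6) + 5*sqrt(33) + 12*sqrt(22) + 165)/729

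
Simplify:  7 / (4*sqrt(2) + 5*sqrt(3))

Multiply numerator and denominator by -4*sqrt(2) + 5*sqrt(3).
Denominator becomes 43; numerator becomes -28*sqrt(2) + 35*sqrt(3).

(-28*sqrt(2) + 35*sqrt(3))/43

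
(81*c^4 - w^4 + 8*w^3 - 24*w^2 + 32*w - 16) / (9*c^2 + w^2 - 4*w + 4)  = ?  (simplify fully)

Factor (3*c)^4 - (w - 2)^4 and cancel (9*c^2 + (w - 2)^2).

9*c^2 - w^2 + 4*w - 4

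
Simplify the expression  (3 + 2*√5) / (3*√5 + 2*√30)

(-30 - 9*√5 + 6*√30 + 20*√6)/75

Multiply numerator and denominator by -2*√30 + 3*√5.
Denominator becomes -75; numerator becomes -20*√6 - 6*√30 + 9*√5 + 30.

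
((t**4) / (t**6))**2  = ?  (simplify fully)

t**(-4)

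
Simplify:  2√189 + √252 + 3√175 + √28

6*√21 + 23*√7

2√189 = 6*√21; √252 = 6*√7; 3√175 = 15*√7; √28 = 2*√7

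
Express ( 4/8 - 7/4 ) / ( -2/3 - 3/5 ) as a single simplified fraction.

75/76

Numerator: 4/8 - 7/4 = -5/4
Denominator: -2/3 - 3/5 = -19/15
Divide: (-5/4) · (-15/19) = 75/76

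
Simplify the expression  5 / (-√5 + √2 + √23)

(-65*√2 - 5*√230 + 50*√5 + 40*√23)/108

Group as (√2 + √23) - √5; multiply by (√2 + √23) + √5, then rationalise the remaining surd.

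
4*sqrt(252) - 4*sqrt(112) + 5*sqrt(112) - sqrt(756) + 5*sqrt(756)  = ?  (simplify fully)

4*sqrt(252) = 24*sqrt(7); 4*sqrt(112) = 16*sqrt(7); 5*sqrt(112) = 20*sqrt(7); sqrt(756) = 6*sqrt(21); 5*sqrt(756) = 30*sqrt(21)

28*sqrt(7) + 24*sqrt(21)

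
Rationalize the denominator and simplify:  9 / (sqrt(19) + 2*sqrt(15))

(-9*sqrt(19) + 18*sqrt(15))/41

Multiply numerator and denominator by -2*sqrt(15) + sqrt(19).
Denominator becomes -41; numerator becomes -18*sqrt(15) + 9*sqrt(19).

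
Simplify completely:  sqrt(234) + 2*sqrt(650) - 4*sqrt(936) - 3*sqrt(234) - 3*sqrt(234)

sqrt(234) = 3*sqrt(26); 2*sqrt(650) = 10*sqrt(26); 4*sqrt(936) = 24*sqrt(26); 3*sqrt(234) = 9*sqrt(26); 3*sqrt(234) = 9*sqrt(26)
Combine: (3 + 10 - 24 - 9 - 9)·sqrt(26) = -29*sqrt(26)

-29*sqrt(26)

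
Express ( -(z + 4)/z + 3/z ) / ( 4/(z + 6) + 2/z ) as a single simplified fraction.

Numerator: -(z + 4)/z + 3/z = (-z - 1)/z
Denominator: 4/(z + 6) + 2/z = (6*z + 12)/(z² + 6*z)
Divide: ((-z - 1)/z) · ((z² + 6*z)/(6*z + 12)) = (-z² - 7*z - 6)/(6*z + 12)

(-z² - 7*z - 6)/(6*z + 12)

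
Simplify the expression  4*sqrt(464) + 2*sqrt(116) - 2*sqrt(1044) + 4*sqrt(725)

4*sqrt(464) = 16*sqrt(29); 2*sqrt(116) = 4*sqrt(29); 2*sqrt(1044) = 12*sqrt(29); 4*sqrt(725) = 20*sqrt(29)
Combine: (16 + 4 - 12 + 20)·sqrt(29) = 28*sqrt(29)

28*sqrt(29)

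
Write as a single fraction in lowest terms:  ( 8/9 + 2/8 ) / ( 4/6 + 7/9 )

Numerator: 8/9 + 2/8 = 41/36
Denominator: 4/6 + 7/9 = 13/9
Divide: (41/36) · (9/13) = 41/52

41/52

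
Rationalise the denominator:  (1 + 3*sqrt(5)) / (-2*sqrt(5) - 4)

(-13 + 5*sqrt(5))/2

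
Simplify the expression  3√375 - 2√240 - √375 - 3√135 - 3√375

3√375 = 15*√15; 2√240 = 8*√15; √375 = 5*√15; 3√135 = 9*√15; 3√375 = 15*√15
Combine: (15 - 8 - 5 - 9 - 15)·√15 = -22*√15

-22*√15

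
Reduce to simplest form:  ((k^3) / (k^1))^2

Inside the bracket: k^2
Raise to the power 2: k^4

k^4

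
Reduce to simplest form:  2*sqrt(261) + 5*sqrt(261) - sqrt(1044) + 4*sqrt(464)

2*sqrt(261) = 6*sqrt(29); 5*sqrt(261) = 15*sqrt(29); sqrt(1044) = 6*sqrt(29); 4*sqrt(464) = 16*sqrt(29)
Combine: (6 + 15 - 6 + 16)·sqrt(29) = 31*sqrt(29)

31*sqrt(29)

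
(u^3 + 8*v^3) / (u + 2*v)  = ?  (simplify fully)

u^2 - 2*u*v + 4*v^2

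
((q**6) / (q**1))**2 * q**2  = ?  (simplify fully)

q**12

Inside the bracket: q**5
Raise to the power 2: q**10
Multiply by q**2: add exponents.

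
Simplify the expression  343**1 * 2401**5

343**1 = 7**3; 2401**5 = 7**20
Combine exponents: 7**23

7**23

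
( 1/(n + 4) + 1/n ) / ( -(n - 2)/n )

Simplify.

(-2*n - 4)/(n^2 + 2*n - 8)

Numerator: 1/(n + 4) + 1/n = (2*n + 4)/(n^2 + 4*n)
Denominator: -(n - 2)/n = (-n + 2)/n
Divide: ((2*n + 4)/(n^2 + 4*n)) · (n/(-n + 2)) = (-2*n - 4)/(n^2 + 2*n - 8)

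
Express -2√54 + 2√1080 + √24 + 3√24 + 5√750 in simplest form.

2√54 = 6*√6; 2√1080 = 12*√30; √24 = 2*√6; 3√24 = 6*√6; 5√750 = 25*√30

2*√6 + 37*√30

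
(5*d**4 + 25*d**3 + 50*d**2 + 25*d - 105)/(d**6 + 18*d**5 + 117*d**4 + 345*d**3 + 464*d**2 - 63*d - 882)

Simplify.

Factor: 5*d**4 + 25*d**3 + 50*d**2 + 25*d - 105 = 5*(d - 1)*(d**2 + 3*d + 7)*(d + 3);  d**6 + 18*d**5 + 117*d**4 + 345*d**3 + 464*d**2 - 63*d - 882 = (d + 3)*(d - 1)*(d**2 + 3*d + 7)*(d + 7)*(d + 6)
Cancel the common factors (d**2 + 3*d + 7), (d + 3), (d - 1).

5/(d**2 + 13*d + 42)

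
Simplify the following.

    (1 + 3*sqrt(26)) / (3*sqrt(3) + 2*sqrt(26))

(-9*sqrt(78) - 3*sqrt(3) + 2*sqrt(26) + 156)/77

Multiply numerator and denominator by -3*sqrt(3) + 2*sqrt(26).
Denominator becomes 77; numerator becomes -9*sqrt(78) - 3*sqrt(3) + 2*sqrt(26) + 156.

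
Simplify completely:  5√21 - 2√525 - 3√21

-8*√21

5√21 = 5*√21; 2√525 = 10*√21; 3√21 = 3*√21
Combine: (5 - 10 - 3)·√21 = -8*√21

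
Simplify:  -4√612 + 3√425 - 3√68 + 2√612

-3*√17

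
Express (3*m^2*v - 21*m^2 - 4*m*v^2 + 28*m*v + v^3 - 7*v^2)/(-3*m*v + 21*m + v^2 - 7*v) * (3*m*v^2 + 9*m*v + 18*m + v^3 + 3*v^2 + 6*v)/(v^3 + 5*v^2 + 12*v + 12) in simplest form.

(-3*m^2 + 2*m*v + v^2)/(v + 2)

Factor: 3*m^2*v - 21*m^2 - 4*m*v^2 + 28*m*v + v^3 - 7*v^2 = (-m + v)*(v - 7)*(-3*m + v);  -3*m*v + 21*m + v^2 - 7*v = (-3*m + v)*(v - 7);  3*m*v^2 + 9*m*v + 18*m + v^3 + 3*v^2 + 6*v = (v^2 + 3*v + 6)*(3*m + v);  v^3 + 5*v^2 + 12*v + 12 = (v + 2)*(v^2 + 3*v + 6)
Cancel the common factors (v^2 + 3*v + 6), (v - 7), (-3*m + v).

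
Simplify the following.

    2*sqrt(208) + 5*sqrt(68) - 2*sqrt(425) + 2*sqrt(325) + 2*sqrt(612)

2*sqrt(208) = 8*sqrt(13); 5*sqrt(68) = 10*sqrt(17); 2*sqrt(425) = 10*sqrt(17); 2*sqrt(325) = 10*sqrt(13); 2*sqrt(612) = 12*sqrt(17)

12*sqrt(17) + 18*sqrt(13)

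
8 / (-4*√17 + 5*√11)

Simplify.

(32*√17 + 40*√11)/3

Multiply numerator and denominator by 4*√17 + 5*√11.
Denominator becomes 3; numerator becomes 32*√17 + 40*√11.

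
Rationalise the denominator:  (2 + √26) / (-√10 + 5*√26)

Multiply numerator and denominator by √10 + 5*√26.
Denominator becomes 640; numerator becomes 2*√10 + 2*√65 + 10*√26 + 130.

(√10 + √65 + 5*√26 + 65)/320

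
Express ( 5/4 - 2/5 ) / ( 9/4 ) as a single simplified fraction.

17/45

Numerator: 5/4 - 2/5 = 17/20
Denominator: 9/4 = 9/4
Divide: (17/20) · (4/9) = 17/45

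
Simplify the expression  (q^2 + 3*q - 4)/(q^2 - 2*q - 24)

(q - 1)/(q - 6)

Factor: q^2 + 3*q - 4 = (q + 4)*(q - 1);  q^2 - 2*q - 24 = (q - 6)*(q + 4)
Cancel the common factor (q + 4).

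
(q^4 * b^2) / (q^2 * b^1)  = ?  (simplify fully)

b*q^2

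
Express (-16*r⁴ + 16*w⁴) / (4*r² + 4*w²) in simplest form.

-16*r⁴ + 16*w⁴ factors as -16*(r - w)*(r + w)*(r² + w²).

-4*r² + 4*w²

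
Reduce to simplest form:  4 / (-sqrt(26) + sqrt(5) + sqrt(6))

(-60*sqrt(26) - 100*sqrt(6) - 108*sqrt(5) - 16*sqrt(195))/105

Group as (sqrt(5) + sqrt(6)) - sqrt(26); multiply by (sqrt(5) + sqrt(6)) + sqrt(26), then rationalise the remaining surd.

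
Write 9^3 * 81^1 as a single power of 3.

9^3 = 3^6; 81^1 = 3^4
Combine exponents: 3^10

3^10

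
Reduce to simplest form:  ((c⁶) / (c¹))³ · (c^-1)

Inside the bracket: c⁵
Raise to the power 3: c^15
Multiply by (c^-1): add exponents.

c^14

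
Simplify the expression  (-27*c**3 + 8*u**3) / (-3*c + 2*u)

9*c**2 + 6*c*u + 4*u**2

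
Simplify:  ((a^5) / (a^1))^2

a^8

Inside the bracket: a^4
Raise to the power 2: a^8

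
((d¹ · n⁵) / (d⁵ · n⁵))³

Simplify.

Inside the bracket: (d^-4)
Raise to the power 3: (d^-12)

d^(-12)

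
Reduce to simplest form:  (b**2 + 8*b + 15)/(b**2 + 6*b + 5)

(b + 3)/(b + 1)

Factor: b**2 + 8*b + 15 = (b + 3)*(b + 5);  b**2 + 6*b + 5 = (b + 1)*(b + 5)
Cancel the common factor (b + 5).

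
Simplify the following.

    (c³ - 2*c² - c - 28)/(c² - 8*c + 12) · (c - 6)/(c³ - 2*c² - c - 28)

Factor: c³ - 2*c² - c - 28 = (c - 4)·(c² + 2*c + 7);  c² - 8*c + 12 = (c - 6)·(c - 2);  c³ - 2*c² - c - 28 = (c² + 2*c + 7)·(c - 4)
Cancel the common factors (c² + 2*c + 7), (c - 4), (c - 6).

1/(c - 2)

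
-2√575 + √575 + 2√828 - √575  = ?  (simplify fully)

2*√23

2√575 = 10*√23; √575 = 5*√23; 2√828 = 12*√23; √575 = 5*√23
Combine: (-10 + 5 + 12 - 5)·√23 = 2*√23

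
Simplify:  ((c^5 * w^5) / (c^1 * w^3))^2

c^8*w^4

Inside the bracket: c^4 * w^2
Raise to the power 2: c^8 * w^4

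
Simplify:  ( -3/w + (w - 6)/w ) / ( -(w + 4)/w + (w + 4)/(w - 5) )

Numerator: -3/w + (w - 6)/w = (w - 9)/w
Denominator: -(w + 4)/w + (w + 4)/(w - 5) = (5*w + 20)/(w**2 - 5*w)
Divide: ((w - 9)/w) · ((w**2 - 5*w)/(5*w + 20)) = (w**2 - 14*w + 45)/(5*w + 20)

(w**2 - 14*w + 45)/(5*w + 20)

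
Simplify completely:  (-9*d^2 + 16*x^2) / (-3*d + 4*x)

3*d + 4*x

-9*d^2 + 16*x^2 factors as (-3*d + 4*x)*(3*d + 4*x).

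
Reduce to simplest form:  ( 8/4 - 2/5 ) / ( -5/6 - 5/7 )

Numerator: 8/4 - 2/5 = 8/5
Denominator: -5/6 - 5/7 = -65/42
Divide: (8/5) · (-42/65) = -336/325

-336/325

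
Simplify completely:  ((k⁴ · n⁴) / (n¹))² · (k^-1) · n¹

k⁷*n⁷

Inside the bracket: k⁴ · n³
Raise to the power 2: k⁸ · n⁶
Multiply by (k^-1) · n¹: add exponents.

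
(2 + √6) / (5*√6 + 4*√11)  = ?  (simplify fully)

Multiply numerator and denominator by -4*√11 + 5*√6.
Denominator becomes -26; numerator becomes -4*√66 - 8*√11 + 10*√6 + 30.

(-15 - 5*√6 + 4*√11 + 2*√66)/13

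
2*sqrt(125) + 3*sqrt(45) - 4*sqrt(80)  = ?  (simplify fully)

2*sqrt(125) = 10*sqrt(5); 3*sqrt(45) = 9*sqrt(5); 4*sqrt(80) = 16*sqrt(5)
Combine: (10 + 9 - 16)·sqrt(5) = 3*sqrt(5)

3*sqrt(5)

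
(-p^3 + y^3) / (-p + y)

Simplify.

Factor as (a-b)(a^2+ab+b^2) with a=y, b=p.

p^2 + p*y + y^2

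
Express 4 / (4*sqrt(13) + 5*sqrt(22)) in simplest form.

Multiply numerator and denominator by -5*sqrt(22) + 4*sqrt(13).
Denominator becomes -342; numerator becomes -20*sqrt(22) + 16*sqrt(13).

(-8*sqrt(13) + 10*sqrt(22))/171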